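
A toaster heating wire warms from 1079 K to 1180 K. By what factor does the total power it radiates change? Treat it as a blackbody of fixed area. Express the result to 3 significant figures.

P₂/P₁ ≈ 1.43

P ∝ T⁴, so P₂/P₁ = (T₂/T₁)⁴ = (1180/1079)⁴ = (1.09361)⁴ = 1.43.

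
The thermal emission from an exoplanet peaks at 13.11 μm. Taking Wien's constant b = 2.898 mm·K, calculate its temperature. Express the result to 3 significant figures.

Wien's law gives T = b/λ_max = (2.898×10⁻³ m·K)/(1.311×10⁻⁵ m) = 221 K.

T ≈ 221 K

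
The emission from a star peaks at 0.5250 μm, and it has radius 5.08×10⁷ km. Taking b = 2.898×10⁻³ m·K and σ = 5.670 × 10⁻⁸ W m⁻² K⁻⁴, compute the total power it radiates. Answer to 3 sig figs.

P ≈ 1.71×10³⁰ W

Wien's law: T = b/λ_max = 2.898×10⁻³/5.250×10⁻⁷ = 5520.00 K.
Surface area A = 4πR² = 4π(5.08×10¹⁰ m)² = 3.24293×10²² m².
Then P = σAT⁴ = 5.670×10⁻⁸×3.24293×10²²×(5520.00)⁴ = 1.71×10³⁰ W.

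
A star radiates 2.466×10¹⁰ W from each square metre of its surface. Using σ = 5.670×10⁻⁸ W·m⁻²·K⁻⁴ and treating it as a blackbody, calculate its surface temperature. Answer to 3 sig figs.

T ≈ 2.57×10⁴ K

I = σT⁴, so T = (I/σ)^(1/4) = (2.466×10¹⁰/(5.670×10⁻⁸))^(1/4) = 2.57×10⁴ K.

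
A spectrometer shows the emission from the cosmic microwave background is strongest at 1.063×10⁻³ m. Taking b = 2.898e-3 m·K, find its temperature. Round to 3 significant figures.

Wien's law gives T = b/λ_max = (2.898×10⁻³ m·K)/(1.063×10⁻³ m) = 2.73 K.

T ≈ 2.73 K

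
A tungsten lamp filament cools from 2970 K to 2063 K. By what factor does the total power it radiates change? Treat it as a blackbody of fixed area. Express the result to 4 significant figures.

P₂/P₁ ≈ 0.2328

P ∝ T⁴, so P₂/P₁ = (T₂/T₁)⁴ = (2063/2970)⁴ = (0.694613)⁴ = 0.2328.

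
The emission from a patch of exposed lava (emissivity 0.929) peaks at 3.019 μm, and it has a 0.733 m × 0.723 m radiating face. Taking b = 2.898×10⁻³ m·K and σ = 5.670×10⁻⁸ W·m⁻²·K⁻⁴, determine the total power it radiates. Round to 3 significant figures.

Wien's law: T = b/λ_max = 2.898×10⁻³/3.019×10⁻⁶ = 959.921 K.
Area A = 0.733 × 0.723 = 0.529959 m².
Then P = εσAT⁴ = 0.929×5.670×10⁻⁸×0.529959×(959.921)⁴ = 2.37×10⁴ W.

P ≈ 2.37×10⁴ W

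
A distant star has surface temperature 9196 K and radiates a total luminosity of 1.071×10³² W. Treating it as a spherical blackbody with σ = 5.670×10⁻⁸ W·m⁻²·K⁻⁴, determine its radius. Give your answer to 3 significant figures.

R ≈ 1.45×10¹¹ m

L = 4πR²σT⁴ ⇒ R = √(L/(4πσT⁴)).
σT⁴ = 4.05489×10⁸ W/m², so R = √(1.071×10³²/(4π×4.05489×10⁸)) = 1.45×10¹¹ m.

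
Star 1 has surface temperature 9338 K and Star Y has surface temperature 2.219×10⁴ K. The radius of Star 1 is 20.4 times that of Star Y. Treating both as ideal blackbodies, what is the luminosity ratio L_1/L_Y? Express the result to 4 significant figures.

L ∝ R²T⁴, so L_1/L_Y = (R_1/R_Y)²(T_1/T_Y)⁴ = (20.4)² × (9338/2.219×10⁴)⁴ = 416.16 × 0.0313607 = 13.05.

L_1/L_Y ≈ 13.05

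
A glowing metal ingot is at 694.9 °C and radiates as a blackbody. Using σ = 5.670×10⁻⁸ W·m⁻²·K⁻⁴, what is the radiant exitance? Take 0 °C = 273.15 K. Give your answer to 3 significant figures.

I ≈ 4.98×10⁴ W/m²

T = 694.9 °C + 273.15 = 968.05 K.
Stefan–Boltzmann: I = σT⁴ = 5.670×10⁻⁸ × (968.05)⁴ = 4.98×10⁴ W/m².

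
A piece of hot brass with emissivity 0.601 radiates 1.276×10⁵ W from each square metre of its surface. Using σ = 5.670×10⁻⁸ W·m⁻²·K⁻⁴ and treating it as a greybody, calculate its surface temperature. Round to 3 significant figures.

T ≈ 1.39×10³ K

I = εσT⁴, so T = (I/εσ)^(1/4) = (1.276×10⁵/(0.601×5.670×10⁻⁸))^(1/4) = 1.39×10³ K.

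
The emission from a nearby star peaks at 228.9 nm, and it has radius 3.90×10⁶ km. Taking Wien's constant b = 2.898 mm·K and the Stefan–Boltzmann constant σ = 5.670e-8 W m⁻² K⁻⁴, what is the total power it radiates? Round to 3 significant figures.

Wien's law: T = b/λ_max = 2.898×10⁻³/2.289×10⁻⁷ = 12660.6 K.
Surface area A = 4πR² = 4π(3.90×10⁹ m)² = 1.91134×10²⁰ m².
Then P = σAT⁴ = 5.670×10⁻⁸×1.91134×10²⁰×(12660.6)⁴ = 2.78×10²⁹ W.

P ≈ 2.78×10²⁹ W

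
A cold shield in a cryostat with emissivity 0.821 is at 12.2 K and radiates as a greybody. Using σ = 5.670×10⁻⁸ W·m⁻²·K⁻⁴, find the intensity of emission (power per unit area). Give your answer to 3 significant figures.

I ≈ 1.03×10⁻³ W/m²

Stefan–Boltzmann: I = εσT⁴ = 0.821 × 5.670×10⁻⁸ × (12.2)⁴ = 1.03×10⁻³ W/m².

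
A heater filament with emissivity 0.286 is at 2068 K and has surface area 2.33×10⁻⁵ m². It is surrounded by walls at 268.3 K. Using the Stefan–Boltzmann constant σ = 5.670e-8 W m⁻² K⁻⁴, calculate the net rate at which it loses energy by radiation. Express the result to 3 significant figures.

Net loss ≈ 6.91 W

Area A = 2.33×10⁻⁵ m².
Net radiated power P_net = εσA(T⁴ − T₀⁴) = 0.286×5.670×10⁻⁸×2.33×10⁻⁵×(2068⁴ − 268.3⁴).
T⁴ − T₀⁴ = 1.82895×10¹³ − 5.18182×10⁹ = 1.82843×10¹³ K⁴, so P_net = 6.91 W.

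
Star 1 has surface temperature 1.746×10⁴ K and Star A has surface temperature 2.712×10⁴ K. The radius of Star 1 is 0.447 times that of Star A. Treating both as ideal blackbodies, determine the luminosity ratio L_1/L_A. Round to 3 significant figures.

L_1/L_A ≈ 0.0343

L ∝ R²T⁴, so L_1/L_A = (R_1/R_A)²(T_1/T_A)⁴ = (0.447)² × (1.746×10⁴/2.712×10⁴)⁴ = 0.199809 × 0.171798 = 0.0343.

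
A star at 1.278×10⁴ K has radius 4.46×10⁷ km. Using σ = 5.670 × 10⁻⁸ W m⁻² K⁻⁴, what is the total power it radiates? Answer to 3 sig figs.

Surface area A = 4πR² = 4π(4.46×10¹⁰ m)² = 2.49965×10²² m².
P = σAT⁴ = 5.670×10⁻⁸ × 2.49965×10²² × (1.278×10⁴)⁴ = 3.78×10³¹ W.

P ≈ 3.78×10³¹ W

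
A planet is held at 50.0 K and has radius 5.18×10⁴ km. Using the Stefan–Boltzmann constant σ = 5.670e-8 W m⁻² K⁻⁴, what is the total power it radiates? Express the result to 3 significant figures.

Surface area A = 4πR² = 4π(5.18×10⁷ m)² = 3.37186×10¹⁶ m².
P = σAT⁴ = 5.670×10⁻⁸ × 3.37186×10¹⁶ × (50.0)⁴ = 1.19×10¹⁶ W.

P ≈ 1.19×10¹⁶ W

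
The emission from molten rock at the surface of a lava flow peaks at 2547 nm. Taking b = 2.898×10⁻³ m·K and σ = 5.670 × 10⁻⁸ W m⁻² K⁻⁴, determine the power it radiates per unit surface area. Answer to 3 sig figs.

Wien's law: T = b/λ_max = 2.898×10⁻³/2.547×10⁻⁶ = 1137.81 K.
Then I = σT⁴ = 5.670×10⁻⁸×(1137.81)⁴ = 9.50×10⁴ W/m².

I ≈ 9.50×10⁴ W/m²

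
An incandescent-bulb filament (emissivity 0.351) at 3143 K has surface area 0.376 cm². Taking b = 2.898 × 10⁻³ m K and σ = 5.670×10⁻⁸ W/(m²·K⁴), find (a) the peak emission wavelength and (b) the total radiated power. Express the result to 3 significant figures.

λ_max ≈ 922 nm; P ≈ 73.0 W

(a) λ_max = b/T = 2.898×10⁻³/3143 = 9.220×10⁻⁷ m = 922 nm.
Area A = 0.376 cm² = 3.76×10⁻⁵ m².
(b) P = εσAT⁴ = 0.351×5.670×10⁻⁸×3.76×10⁻⁵×(3143)⁴ = 73.0 W.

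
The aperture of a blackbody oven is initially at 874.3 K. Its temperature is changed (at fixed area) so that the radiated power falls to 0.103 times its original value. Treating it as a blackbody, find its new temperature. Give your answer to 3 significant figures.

T₂ ≈ 495 K

P ∝ T⁴, so T₂/T₁ = (P₂/P₁)^(1/4) = (0.103)^(1/4) = 0.566512.
T₂ = 874.3 × 0.566512 = 495 K.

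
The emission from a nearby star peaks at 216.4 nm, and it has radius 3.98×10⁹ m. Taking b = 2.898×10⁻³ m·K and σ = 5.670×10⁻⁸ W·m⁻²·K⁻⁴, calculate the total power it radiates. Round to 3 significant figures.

Wien's law: T = b/λ_max = 2.898×10⁻³/2.164×10⁻⁷ = 13391.9 K.
Surface area A = 4πR² = 4π(3.98×10⁹ m)² = 1.99056×10²⁰ m².
Then P = σAT⁴ = 5.670×10⁻⁸×1.99056×10²⁰×(13391.9)⁴ = 3.63×10²⁹ W.

P ≈ 3.63×10²⁹ W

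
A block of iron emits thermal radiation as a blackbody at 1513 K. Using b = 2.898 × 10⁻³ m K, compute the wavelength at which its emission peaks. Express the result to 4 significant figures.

Wien's displacement law: λ_max = b/T = (2.898×10⁻³ m·K)/(1513 K) = 1.9154×10⁻⁶ m.
That is 1.915 μm, in the infrared range.

λ_max ≈ 1.915 μm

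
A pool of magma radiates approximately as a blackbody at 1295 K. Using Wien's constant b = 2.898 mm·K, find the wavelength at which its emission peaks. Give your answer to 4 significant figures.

λ_max ≈ 2.238 μm

Wien's displacement law: λ_max = b/T = (2.898×10⁻³ m·K)/(1295 K) = 2.2378×10⁻⁶ m.
That is 2.238 μm, in the infrared range.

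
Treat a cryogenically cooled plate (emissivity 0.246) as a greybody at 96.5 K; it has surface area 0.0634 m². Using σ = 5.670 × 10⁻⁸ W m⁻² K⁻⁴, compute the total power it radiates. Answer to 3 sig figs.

P ≈ 0.0767 W

Area A = 0.0634 m².
P = εσAT⁴ = 0.246 × 5.670×10⁻⁸ × 0.0634 × (96.5)⁴ = 0.0767 W.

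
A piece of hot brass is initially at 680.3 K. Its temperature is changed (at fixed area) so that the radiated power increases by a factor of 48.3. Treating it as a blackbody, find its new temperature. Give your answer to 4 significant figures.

T₂ ≈ 1793 K

P ∝ T⁴, so T₂/T₁ = (P₂/P₁)^(1/4) = (48.3)^(1/4) = 2.63625.
T₂ = 680.3 × 2.63625 = 1793 K.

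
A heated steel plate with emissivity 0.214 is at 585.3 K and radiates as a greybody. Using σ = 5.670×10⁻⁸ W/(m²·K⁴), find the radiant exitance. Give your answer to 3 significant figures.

Stefan–Boltzmann: I = εσT⁴ = 0.214 × 5.670×10⁻⁸ × (585.3)⁴ = 1.42×10³ W/m².

I ≈ 1.42×10³ W/m²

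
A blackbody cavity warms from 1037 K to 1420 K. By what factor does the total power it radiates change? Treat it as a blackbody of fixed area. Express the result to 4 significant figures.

P ∝ T⁴, so P₂/P₁ = (T₂/T₁)⁴ = (1420/1037)⁴ = (1.36933)⁴ = 3.516.

P₂/P₁ ≈ 3.516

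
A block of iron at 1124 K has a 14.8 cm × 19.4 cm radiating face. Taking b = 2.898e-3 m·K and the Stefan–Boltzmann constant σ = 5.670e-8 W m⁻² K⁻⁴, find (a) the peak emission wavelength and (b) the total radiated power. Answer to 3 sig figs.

λ_max ≈ 2.58×10³ nm; P ≈ 2.60×10³ W

(a) λ_max = b/T = 2.898×10⁻³/1124 = 2.578×10⁻⁶ m = 2.58×10³ nm.
Area A = 0.148 × 0.194 = 0.028712 m².
(b) P = σAT⁴ = 5.670×10⁻⁸×0.028712×(1124)⁴ = 2.60×10³ W.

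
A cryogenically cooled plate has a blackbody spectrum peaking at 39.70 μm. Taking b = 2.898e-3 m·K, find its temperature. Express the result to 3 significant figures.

T ≈ 73.0 K

Wien's law gives T = b/λ_max = (2.898×10⁻³ m·K)/(3.970×10⁻⁵ m) = 73.0 K.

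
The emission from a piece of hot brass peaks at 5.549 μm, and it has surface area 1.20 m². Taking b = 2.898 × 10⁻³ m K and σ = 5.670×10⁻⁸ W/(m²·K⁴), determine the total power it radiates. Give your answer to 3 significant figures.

Wien's law: T = b/λ_max = 2.898×10⁻³/5.549×10⁻⁶ = 522.256 K.
Area A = 1.20 m².
Then P = σAT⁴ = 5.670×10⁻⁸×1.20×(522.256)⁴ = 5.06×10³ W.

P ≈ 5.06×10³ W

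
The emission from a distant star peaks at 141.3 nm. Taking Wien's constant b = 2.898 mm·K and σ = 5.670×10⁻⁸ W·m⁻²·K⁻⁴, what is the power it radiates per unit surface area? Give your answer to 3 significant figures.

I ≈ 1.00×10¹⁰ W/m²

Wien's law: T = b/λ_max = 2.898×10⁻³/1.413×10⁻⁷ = 20509.6 K.
Then I = σT⁴ = 5.670×10⁻⁸×(20509.6)⁴ = 1.00×10¹⁰ W/m².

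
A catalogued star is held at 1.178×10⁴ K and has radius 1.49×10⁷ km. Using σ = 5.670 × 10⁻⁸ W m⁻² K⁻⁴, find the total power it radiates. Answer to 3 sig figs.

P ≈ 3.05×10³⁰ W

Surface area A = 4πR² = 4π(1.49×10¹⁰ m)² = 2.78986×10²¹ m².
P = σAT⁴ = 5.670×10⁻⁸ × 2.78986×10²¹ × (1.178×10⁴)⁴ = 3.05×10³⁰ W.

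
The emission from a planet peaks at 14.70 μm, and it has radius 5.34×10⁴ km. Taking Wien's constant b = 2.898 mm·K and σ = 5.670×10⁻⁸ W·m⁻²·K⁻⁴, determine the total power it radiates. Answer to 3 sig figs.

P ≈ 3.07×10¹⁸ W

Wien's law: T = b/λ_max = 2.898×10⁻³/1.470×10⁻⁵ = 197.143 K.
Surface area A = 4πR² = 4π(5.34×10⁷ m)² = 3.58338×10¹⁶ m².
Then P = σAT⁴ = 5.670×10⁻⁸×3.58338×10¹⁶×(197.143)⁴ = 3.07×10¹⁸ W.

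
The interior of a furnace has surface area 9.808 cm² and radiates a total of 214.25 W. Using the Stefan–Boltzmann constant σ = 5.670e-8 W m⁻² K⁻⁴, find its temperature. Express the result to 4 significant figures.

T ≈ 1401 K

Area A = 9.808 cm² = 9.808×10⁻⁴ m².
P = σAT⁴ ⇒ T = (P/(σA))^(1/4) = (214.25/(5.670×10⁻⁸×9.808×10⁻⁴))^(1/4) = 1401 K.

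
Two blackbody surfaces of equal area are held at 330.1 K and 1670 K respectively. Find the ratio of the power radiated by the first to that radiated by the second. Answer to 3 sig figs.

P₁/P₂ ≈ 1.53×10⁻³

With equal areas, P₁/P₂ = (T₁/T₂)⁴ = (330.1/1670)⁴ = 1.53×10⁻³.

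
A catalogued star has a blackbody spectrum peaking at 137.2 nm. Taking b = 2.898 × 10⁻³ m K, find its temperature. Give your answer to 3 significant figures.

T ≈ 2.11×10⁴ K

Wien's law gives T = b/λ_max = (2.898×10⁻³ m·K)/(1.372×10⁻⁷ m) = 2.11×10⁴ K.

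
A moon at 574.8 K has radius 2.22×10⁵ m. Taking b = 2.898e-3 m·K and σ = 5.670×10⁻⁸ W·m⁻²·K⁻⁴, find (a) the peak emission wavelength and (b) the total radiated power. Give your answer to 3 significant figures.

(a) λ_max = b/T = 2.898×10⁻³/574.8 = 5.042×10⁻⁶ m = 5.04 μm.
Surface area A = 4πR² = 4π(2.22×10⁵ m)² = 6.19321×10¹¹ m².
(b) P = σAT⁴ = 5.670×10⁻⁸×6.19321×10¹¹×(574.8)⁴ = 3.83×10¹⁵ W.

λ_max ≈ 5.04 μm; P ≈ 3.83×10¹⁵ W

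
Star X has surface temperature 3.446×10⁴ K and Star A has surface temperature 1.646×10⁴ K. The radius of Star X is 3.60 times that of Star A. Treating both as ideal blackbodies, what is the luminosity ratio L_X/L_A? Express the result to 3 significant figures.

L ∝ R²T⁴, so L_X/L_A = (R_X/R_A)²(T_X/T_A)⁴ = (3.60)² × (3.446×10⁴/1.646×10⁴)⁴ = 12.96 × 19.2106 = 249.

L_X/L_A ≈ 249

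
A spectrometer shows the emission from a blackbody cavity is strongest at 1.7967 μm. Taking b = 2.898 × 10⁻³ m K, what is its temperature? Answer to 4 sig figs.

T ≈ 1613 K

Wien's law gives T = b/λ_max = (2.898×10⁻³ m·K)/(1.7967×10⁻⁶ m) = 1613 K.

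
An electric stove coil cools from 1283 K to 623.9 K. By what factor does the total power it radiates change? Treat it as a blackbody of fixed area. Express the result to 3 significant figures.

P₂/P₁ ≈ 0.0559

P ∝ T⁴, so P₂/P₁ = (T₂/T₁)⁴ = (623.9/1283)⁴ = (0.486282)⁴ = 0.0559.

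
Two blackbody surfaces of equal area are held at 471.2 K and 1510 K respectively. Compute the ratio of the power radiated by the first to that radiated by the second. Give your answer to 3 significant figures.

P₁/P₂ ≈ 9.48×10⁻³

With equal areas, P₁/P₂ = (T₁/T₂)⁴ = (471.2/1510)⁴ = 9.48×10⁻³.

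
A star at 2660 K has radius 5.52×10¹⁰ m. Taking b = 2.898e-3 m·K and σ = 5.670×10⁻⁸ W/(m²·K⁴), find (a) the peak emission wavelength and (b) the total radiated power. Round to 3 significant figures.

(a) λ_max = b/T = 2.898×10⁻³/2660 = 1.089×10⁻⁶ m = 1.09×10³ nm.
Surface area A = 4πR² = 4π(5.52×10¹⁰ m)² = 3.82902×10²² m².
(b) P = σAT⁴ = 5.670×10⁻⁸×3.82902×10²²×(2660)⁴ = 1.09×10²⁹ W.

λ_max ≈ 1.09×10³ nm; P ≈ 1.09×10²⁹ W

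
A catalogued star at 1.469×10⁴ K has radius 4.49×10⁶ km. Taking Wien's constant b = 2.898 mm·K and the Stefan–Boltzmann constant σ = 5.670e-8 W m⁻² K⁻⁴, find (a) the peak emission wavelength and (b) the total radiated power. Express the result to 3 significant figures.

(a) λ_max = b/T = 2.898×10⁻³/1.469×10⁴ = 1.973×10⁻⁷ m = 197 nm.
Surface area A = 4πR² = 4π(4.49×10⁹ m)² = 2.53339×10²⁰ m².
(b) P = σAT⁴ = 5.670×10⁻⁸×2.53339×10²⁰×(1.469×10⁴)⁴ = 6.69×10²⁹ W.

λ_max ≈ 197 nm; P ≈ 6.69×10²⁹ W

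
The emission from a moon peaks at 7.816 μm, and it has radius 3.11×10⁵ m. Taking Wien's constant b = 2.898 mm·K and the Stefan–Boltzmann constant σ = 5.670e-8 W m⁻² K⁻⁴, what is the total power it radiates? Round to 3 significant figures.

Wien's law: T = b/λ_max = 2.898×10⁻³/7.816×10⁻⁶ = 370.778 K.
Surface area A = 4πR² = 4π(3.11×10⁵ m)² = 1.21543×10¹² m².
Then P = σAT⁴ = 5.670×10⁻⁸×1.21543×10¹²×(370.778)⁴ = 1.30×10¹⁵ W.

P ≈ 1.30×10¹⁵ W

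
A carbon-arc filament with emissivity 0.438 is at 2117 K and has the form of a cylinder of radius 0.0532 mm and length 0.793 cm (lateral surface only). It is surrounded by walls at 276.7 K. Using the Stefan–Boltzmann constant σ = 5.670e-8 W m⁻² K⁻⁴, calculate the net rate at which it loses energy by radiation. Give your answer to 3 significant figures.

Lateral area A = 2πrL = 2π×5.32×10⁻⁵×7.93×10⁻³ = 2.65073×10⁻⁶ m².
Net radiated power P_net = εσA(T⁴ − T₀⁴) = 0.438×5.670×10⁻⁸×2.65073×10⁻⁶×(2117⁴ − 276.7⁴).
T⁴ − T₀⁴ = 2.00855×10¹³ − 5.86188×10⁹ = 2.00796×10¹³ K⁴, so P_net = 1.32 W.

Net loss ≈ 1.32 W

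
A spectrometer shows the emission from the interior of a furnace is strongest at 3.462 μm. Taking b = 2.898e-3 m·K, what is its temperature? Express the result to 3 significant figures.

T ≈ 837 K

Wien's law gives T = b/λ_max = (2.898×10⁻³ m·K)/(3.462×10⁻⁶ m) = 837 K.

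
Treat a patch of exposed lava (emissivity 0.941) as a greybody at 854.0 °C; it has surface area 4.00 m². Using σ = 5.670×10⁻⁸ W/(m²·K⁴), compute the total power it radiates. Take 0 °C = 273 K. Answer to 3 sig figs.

P ≈ 3.44×10⁵ W

T = 854.0 °C + 273 = 1127.0 K.
Area A = 4.00 m².
P = εσAT⁴ = 0.941 × 5.670×10⁻⁸ × 4.00 × (1127.0)⁴ = 3.44×10⁵ W.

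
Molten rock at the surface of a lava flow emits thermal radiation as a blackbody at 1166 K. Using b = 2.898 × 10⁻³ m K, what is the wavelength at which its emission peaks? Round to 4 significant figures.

λ_max ≈ 2485 nm

Wien's displacement law: λ_max = b/T = (2.898×10⁻³ m·K)/(1166 K) = 2.4854×10⁻⁶ m.
That is 2485 nm, in the infrared range.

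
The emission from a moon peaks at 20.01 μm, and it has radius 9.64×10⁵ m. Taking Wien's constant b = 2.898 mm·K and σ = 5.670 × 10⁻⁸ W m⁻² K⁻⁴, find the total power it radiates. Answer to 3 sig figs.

P ≈ 2.91×10¹⁴ W

Wien's law: T = b/λ_max = 2.898×10⁻³/2.001×10⁻⁵ = 144.828 K.
Surface area A = 4πR² = 4π(9.64×10⁵ m)² = 1.16779×10¹³ m².
Then P = σAT⁴ = 5.670×10⁻⁸×1.16779×10¹³×(144.828)⁴ = 2.91×10¹⁴ W.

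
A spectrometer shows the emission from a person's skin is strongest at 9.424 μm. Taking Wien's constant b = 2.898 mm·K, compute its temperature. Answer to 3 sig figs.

Wien's law gives T = b/λ_max = (2.898×10⁻³ m·K)/(9.424×10⁻⁶ m) = 308 K.

T ≈ 308 K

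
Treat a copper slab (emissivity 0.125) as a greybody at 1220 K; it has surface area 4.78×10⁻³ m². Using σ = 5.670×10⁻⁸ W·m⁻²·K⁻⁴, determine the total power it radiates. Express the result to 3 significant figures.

P ≈ 75.1 W

Area A = 4.78×10⁻³ m².
P = εσAT⁴ = 0.125 × 5.670×10⁻⁸ × 4.78×10⁻³ × (1220)⁴ = 75.1 W.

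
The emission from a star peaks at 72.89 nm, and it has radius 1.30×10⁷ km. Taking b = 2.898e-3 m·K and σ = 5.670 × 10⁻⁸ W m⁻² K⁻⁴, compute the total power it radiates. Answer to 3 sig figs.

Wien's law: T = b/λ_max = 2.898×10⁻³/7.289×10⁻⁸ = 39758.5 K.
Surface area A = 4πR² = 4π(1.30×10¹⁰ m)² = 2.12372×10²¹ m².
Then P = σAT⁴ = 5.670×10⁻⁸×2.12372×10²¹×(39758.5)⁴ = 3.01×10³² W.

P ≈ 3.01×10³² W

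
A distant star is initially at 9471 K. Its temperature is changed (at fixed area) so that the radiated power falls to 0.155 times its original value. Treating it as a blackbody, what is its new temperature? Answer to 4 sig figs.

P ∝ T⁴, so T₂/T₁ = (P₂/P₁)^(1/4) = (0.155)^(1/4) = 0.627455.
T₂ = 9471 × 0.627455 = 5943 K.

T₂ ≈ 5943 K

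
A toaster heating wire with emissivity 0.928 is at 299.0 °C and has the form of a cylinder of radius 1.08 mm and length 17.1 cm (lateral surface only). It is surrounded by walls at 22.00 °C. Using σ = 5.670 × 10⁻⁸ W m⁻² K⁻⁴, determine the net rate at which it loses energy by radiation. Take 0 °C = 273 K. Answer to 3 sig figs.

T = 299.0 °C + 273 = 572.0 K.
Surroundings: T = 22.00 °C + 273 = 295.00 K.
Lateral area A = 2πrL = 2π×1.08×10⁻³×0.171 = 1.16038×10⁻³ m².
Net radiated power P_net = εσA(T⁴ − T₀⁴) = 0.928×5.670×10⁻⁸×1.16038×10⁻³×(572.0⁴ − 295.00⁴).
T⁴ − T₀⁴ = 1.07049×10¹¹ − 7.57335×10⁹ = 9.94756×10¹⁰ K⁴, so P_net = 6.07 W.

Net loss ≈ 6.07 W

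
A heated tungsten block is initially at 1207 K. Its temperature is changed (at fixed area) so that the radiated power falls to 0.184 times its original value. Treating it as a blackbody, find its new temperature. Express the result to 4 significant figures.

P ∝ T⁴, so T₂/T₁ = (P₂/P₁)^(1/4) = (0.184)^(1/4) = 0.654944.
T₂ = 1207 × 0.654944 = 790.5 K.

T₂ ≈ 790.5 K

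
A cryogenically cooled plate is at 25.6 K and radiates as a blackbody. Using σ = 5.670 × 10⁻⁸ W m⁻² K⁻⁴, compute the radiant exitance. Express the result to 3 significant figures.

I ≈ 0.0244 W/m²

Stefan–Boltzmann: I = σT⁴ = 5.670×10⁻⁸ × (25.6)⁴ = 0.0244 W/m².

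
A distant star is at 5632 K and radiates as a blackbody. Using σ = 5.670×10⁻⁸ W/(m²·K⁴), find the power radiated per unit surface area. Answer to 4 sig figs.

I ≈ 5.705×10⁷ W/m²

Stefan–Boltzmann: I = σT⁴ = 5.670×10⁻⁸ × (5632)⁴ = 5.705×10⁷ W/m².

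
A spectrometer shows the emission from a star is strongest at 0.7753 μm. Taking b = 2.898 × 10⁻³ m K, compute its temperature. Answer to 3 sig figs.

T ≈ 3.74×10³ K

Wien's law gives T = b/λ_max = (2.898×10⁻³ m·K)/(7.753×10⁻⁷ m) = 3.74×10³ K.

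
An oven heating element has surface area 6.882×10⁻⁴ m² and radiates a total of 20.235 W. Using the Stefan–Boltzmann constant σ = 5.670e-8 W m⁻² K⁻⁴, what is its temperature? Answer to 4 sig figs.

T ≈ 848.6 K

Area A = 6.882×10⁻⁴ m².
P = σAT⁴ ⇒ T = (P/(σA))^(1/4) = (20.235/(5.670×10⁻⁸×6.882×10⁻⁴))^(1/4) = 848.6 K.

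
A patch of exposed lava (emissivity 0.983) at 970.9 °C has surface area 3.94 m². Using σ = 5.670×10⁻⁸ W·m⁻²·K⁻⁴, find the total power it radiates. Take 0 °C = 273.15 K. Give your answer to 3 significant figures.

T = 970.9 °C + 273.15 = 1244.05 K.
Area A = 3.94 m².
P = εσAT⁴ = 0.983 × 5.670×10⁻⁸ × 3.94 × (1244.05)⁴ = 5.26×10⁵ W.

P ≈ 5.26×10⁵ W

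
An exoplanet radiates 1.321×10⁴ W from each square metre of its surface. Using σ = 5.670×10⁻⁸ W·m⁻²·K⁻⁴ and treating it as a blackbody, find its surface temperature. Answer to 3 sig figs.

I = σT⁴, so T = (I/σ)^(1/4) = (1.321×10⁴/(5.670×10⁻⁸))^(1/4) = 695 K.

T ≈ 695 K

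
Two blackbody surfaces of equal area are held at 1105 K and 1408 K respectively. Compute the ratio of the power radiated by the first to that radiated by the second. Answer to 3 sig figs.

P₁/P₂ ≈ 0.379

With equal areas, P₁/P₂ = (T₁/T₂)⁴ = (1105/1408)⁴ = 0.379.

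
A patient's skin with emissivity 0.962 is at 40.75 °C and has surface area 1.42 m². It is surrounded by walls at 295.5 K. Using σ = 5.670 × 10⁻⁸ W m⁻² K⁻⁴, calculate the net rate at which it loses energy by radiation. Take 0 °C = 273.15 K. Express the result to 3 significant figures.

Net loss ≈ 161 W

T = 40.75 °C + 273.15 = 313.90 K.
Area A = 1.42 m².
Net radiated power P_net = εσA(T⁴ − T₀⁴) = 0.962×5.670×10⁻⁸×1.42×(313.90⁴ − 295.5⁴).
T⁴ − T₀⁴ = 9.70879×10⁹ − 7.62483×10⁹ = 2.08396×10⁹ K⁴, so P_net = 161 W.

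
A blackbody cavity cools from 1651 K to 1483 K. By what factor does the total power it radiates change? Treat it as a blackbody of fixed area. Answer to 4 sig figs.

P ∝ T⁴, so P₂/P₁ = (T₂/T₁)⁴ = (1483/1651)⁴ = (0.898243)⁴ = 0.6510.

P₂/P₁ ≈ 0.6510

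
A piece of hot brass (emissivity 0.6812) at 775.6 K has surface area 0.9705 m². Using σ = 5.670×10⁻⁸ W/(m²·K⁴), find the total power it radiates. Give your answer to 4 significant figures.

Area A = 0.9705 m².
P = εσAT⁴ = 0.6812 × 5.670×10⁻⁸ × 0.9705 × (775.6)⁴ = 1.356×10⁴ W.

P ≈ 1.356×10⁴ W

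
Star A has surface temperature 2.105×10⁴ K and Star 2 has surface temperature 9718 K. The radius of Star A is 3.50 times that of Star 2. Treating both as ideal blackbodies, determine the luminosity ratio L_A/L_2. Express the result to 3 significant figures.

L_A/L_2 ≈ 270

L ∝ R²T⁴, so L_A/L_2 = (R_A/R_2)²(T_A/T_2)⁴ = (3.50)² × (2.105×10⁴/9718)⁴ = 12.25 × 22.0141 = 270.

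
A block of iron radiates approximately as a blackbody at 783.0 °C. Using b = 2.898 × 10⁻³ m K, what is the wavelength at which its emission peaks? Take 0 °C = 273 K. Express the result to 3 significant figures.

T = 783.0 °C + 273 = 1056.0 K.
Wien's displacement law: λ_max = b/T = (2.898×10⁻³ m·K)/(1056.0 K) = 2.744×10⁻⁶ m.
That is 2.74×10³ nm, in the infrared range.

λ_max ≈ 2.74×10³ nm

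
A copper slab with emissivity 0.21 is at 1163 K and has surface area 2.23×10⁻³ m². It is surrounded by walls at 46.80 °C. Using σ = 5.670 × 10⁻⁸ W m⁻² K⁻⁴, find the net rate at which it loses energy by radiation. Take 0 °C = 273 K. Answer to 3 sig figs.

Surroundings: T = 46.80 °C + 273 = 319.80 K.
Area A = 2.23×10⁻³ m².
Net radiated power P_net = εσA(T⁴ − T₀⁴) = 0.21×5.670×10⁻⁸×2.23×10⁻³×(1163⁴ − 319.80⁴).
T⁴ − T₀⁴ = 1.82944×10¹² − 1.04596×10¹⁰ = 1.81898×10¹² K⁴, so P_net = 48.3 W.

Net loss ≈ 48.3 W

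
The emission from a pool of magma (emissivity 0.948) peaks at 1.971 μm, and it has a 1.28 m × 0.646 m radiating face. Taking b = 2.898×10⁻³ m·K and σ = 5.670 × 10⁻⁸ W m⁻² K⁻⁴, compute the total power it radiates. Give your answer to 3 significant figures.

Wien's law: T = b/λ_max = 2.898×10⁻³/1.971×10⁻⁶ = 1470.32 K.
Area A = 1.28 × 0.646 = 0.82688 m².
Then P = εσAT⁴ = 0.948×5.670×10⁻⁸×0.82688×(1470.32)⁴ = 2.08×10⁵ W.

P ≈ 2.08×10⁵ W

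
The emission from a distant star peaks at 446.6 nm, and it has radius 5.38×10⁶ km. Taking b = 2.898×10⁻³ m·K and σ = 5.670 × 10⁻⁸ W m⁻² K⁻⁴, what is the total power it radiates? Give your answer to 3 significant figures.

Wien's law: T = b/λ_max = 2.898×10⁻³/4.466×10⁻⁷ = 6489.03 K.
Surface area A = 4πR² = 4π(5.38×10⁹ m)² = 3.63726×10²⁰ m².
Then P = σAT⁴ = 5.670×10⁻⁸×3.63726×10²⁰×(6489.03)⁴ = 3.66×10²⁸ W.

P ≈ 3.66×10²⁸ W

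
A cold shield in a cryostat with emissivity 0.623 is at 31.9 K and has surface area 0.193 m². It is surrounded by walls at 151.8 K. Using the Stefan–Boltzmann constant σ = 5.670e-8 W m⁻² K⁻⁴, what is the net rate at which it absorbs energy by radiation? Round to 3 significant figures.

Area A = 0.193 m².
Net radiated power P_net = εσA(T⁴ − T₀⁴) = 0.623×5.670×10⁻⁸×0.193×(31.9⁴ − 151.8⁴).
T⁴ − T₀⁴ = 1.03553×10⁶ − 5.30991×10⁸ = -5.29955×10⁸ K⁴, so P_net = -3.61 W — negative, meaning a net gain of 3.61 W.

Net gain ≈ 3.61 W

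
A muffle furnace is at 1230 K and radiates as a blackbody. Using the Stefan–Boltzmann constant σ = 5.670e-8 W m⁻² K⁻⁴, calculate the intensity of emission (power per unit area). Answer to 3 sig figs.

Stefan–Boltzmann: I = σT⁴ = 5.670×10⁻⁸ × (1230)⁴ = 1.30×10⁵ W/m².

I ≈ 1.30×10⁵ W/m²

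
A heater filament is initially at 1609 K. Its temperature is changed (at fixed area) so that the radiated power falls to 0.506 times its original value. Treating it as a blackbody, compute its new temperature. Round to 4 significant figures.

P ∝ T⁴, so T₂/T₁ = (P₂/P₁)^(1/4) = (0.506)^(1/4) = 0.843408.
T₂ = 1609 × 0.843408 = 1357 K.

T₂ ≈ 1357 K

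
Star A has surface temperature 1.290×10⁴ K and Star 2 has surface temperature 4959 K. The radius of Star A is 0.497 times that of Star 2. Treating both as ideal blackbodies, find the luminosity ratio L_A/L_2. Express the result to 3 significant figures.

L_A/L_2 ≈ 11.3

L ∝ R²T⁴, so L_A/L_2 = (R_A/R_2)²(T_A/T_2)⁴ = (0.497)² × (1.290×10⁴/4959)⁴ = 0.247009 × 45.7912 = 11.3.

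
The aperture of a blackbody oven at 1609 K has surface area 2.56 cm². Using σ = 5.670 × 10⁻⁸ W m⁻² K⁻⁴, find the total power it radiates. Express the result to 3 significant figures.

Area A = 2.56 cm² = 2.56×10⁻⁴ m².
P = σAT⁴ = 5.670×10⁻⁸ × 2.56×10⁻⁴ × (1609)⁴ = 97.3 W.

P ≈ 97.3 W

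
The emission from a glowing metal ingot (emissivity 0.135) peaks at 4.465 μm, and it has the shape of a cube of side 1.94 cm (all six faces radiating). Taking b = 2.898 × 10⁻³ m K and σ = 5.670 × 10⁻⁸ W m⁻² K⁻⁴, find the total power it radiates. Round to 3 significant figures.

Wien's law: T = b/λ_max = 2.898×10⁻³/4.465×10⁻⁶ = 649.048 K.
Area A = 6s² = 6×(0.0194 m)² = 2.25816×10⁻³ m².
Then P = εσAT⁴ = 0.135×5.670×10⁻⁸×2.25816×10⁻³×(649.048)⁴ = 3.07 W.

P ≈ 3.07 W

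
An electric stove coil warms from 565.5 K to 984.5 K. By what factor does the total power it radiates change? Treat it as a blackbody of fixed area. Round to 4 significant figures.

P ∝ T⁴, so P₂/P₁ = (T₂/T₁)⁴ = (984.5/565.5)⁴ = (1.74094)⁴ = 9.186.

P₂/P₁ ≈ 9.186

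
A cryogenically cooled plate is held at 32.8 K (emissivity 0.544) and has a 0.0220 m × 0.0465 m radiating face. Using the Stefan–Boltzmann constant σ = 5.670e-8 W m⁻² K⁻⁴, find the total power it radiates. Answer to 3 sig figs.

Area A = 0.0220 × 0.0465 = 1.023×10⁻³ m².
P = εσAT⁴ = 0.544 × 5.670×10⁻⁸ × 1.023×10⁻³ × (32.8)⁴ = 3.65×10⁻⁵ W.

P ≈ 3.65×10⁻⁵ W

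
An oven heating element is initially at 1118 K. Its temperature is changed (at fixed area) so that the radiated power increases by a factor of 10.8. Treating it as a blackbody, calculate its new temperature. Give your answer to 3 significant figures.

T₂ ≈ 2.03×10³ K

P ∝ T⁴, so T₂/T₁ = (P₂/P₁)^(1/4) = (10.8)^(1/4) = 1.81283.
T₂ = 1118 × 1.81283 = 2.03×10³ K.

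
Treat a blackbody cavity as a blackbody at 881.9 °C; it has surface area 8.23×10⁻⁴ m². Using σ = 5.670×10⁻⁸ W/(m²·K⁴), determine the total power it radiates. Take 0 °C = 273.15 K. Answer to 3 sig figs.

P ≈ 83.1 W

T = 881.9 °C + 273.15 = 1155.05 K.
Area A = 8.23×10⁻⁴ m².
P = σAT⁴ = 5.670×10⁻⁸ × 8.23×10⁻⁴ × (1155.05)⁴ = 83.1 W.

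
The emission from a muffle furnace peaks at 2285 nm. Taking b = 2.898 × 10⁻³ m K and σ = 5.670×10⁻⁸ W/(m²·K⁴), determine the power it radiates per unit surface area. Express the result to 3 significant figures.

I ≈ 1.47×10⁵ W/m²

Wien's law: T = b/λ_max = 2.898×10⁻³/2.285×10⁻⁶ = 1268.27 K.
Then I = σT⁴ = 5.670×10⁻⁸×(1268.27)⁴ = 1.47×10⁵ W/m².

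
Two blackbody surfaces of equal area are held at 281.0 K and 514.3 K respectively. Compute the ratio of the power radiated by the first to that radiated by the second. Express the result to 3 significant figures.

With equal areas, P₁/P₂ = (T₁/T₂)⁴ = (281.0/514.3)⁴ = 0.0891.

P₁/P₂ ≈ 0.0891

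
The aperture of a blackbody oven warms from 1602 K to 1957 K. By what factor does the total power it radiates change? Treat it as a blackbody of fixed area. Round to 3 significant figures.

P₂/P₁ ≈ 2.23

P ∝ T⁴, so P₂/P₁ = (T₂/T₁)⁴ = (1957/1602)⁴ = (1.22160)⁴ = 2.23.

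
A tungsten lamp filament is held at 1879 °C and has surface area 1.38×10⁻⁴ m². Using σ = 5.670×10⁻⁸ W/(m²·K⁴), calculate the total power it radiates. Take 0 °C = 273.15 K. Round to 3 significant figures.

T = 1879 °C + 273.15 = 2152.15 K.
Area A = 1.38×10⁻⁴ m².
P = σAT⁴ = 5.670×10⁻⁸ × 1.38×10⁻⁴ × (2152.15)⁴ = 168 W.

P ≈ 168 W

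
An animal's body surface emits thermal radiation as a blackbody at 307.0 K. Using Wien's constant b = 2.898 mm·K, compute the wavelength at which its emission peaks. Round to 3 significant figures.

Wien's displacement law: λ_max = b/T = (2.898×10⁻³ m·K)/(307.0 K) = 9.440×10⁻⁶ m.
That is 9.44 μm, in the infrared range.

λ_max ≈ 9.44 μm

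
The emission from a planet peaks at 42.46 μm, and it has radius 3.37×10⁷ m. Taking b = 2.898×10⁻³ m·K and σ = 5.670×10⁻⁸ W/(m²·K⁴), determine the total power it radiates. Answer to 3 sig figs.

P ≈ 1.76×10¹⁶ W

Wien's law: T = b/λ_max = 2.898×10⁻³/4.246×10⁻⁵ = 68.2525 K.
Surface area A = 4πR² = 4π(3.37×10⁷ m)² = 1.42715×10¹⁶ m².
Then P = σAT⁴ = 5.670×10⁻⁸×1.42715×10¹⁶×(68.2525)⁴ = 1.76×10¹⁶ W.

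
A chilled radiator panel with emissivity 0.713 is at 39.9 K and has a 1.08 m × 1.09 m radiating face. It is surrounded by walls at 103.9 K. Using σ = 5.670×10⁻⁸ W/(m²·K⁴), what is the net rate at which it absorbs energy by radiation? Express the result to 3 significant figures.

Area A = 1.08 × 1.09 = 1.1772 m².
Net radiated power P_net = εσA(T⁴ − T₀⁴) = 0.713×5.670×10⁻⁸×1.1772×(39.9⁴ − 103.9⁴).
T⁴ − T₀⁴ = 2.53450×10⁶ − 1.16537×10⁸ = -1.14002×10⁸ K⁴, so P_net = -5.43 W — negative, meaning a net gain of 5.43 W.

Net gain ≈ 5.43 W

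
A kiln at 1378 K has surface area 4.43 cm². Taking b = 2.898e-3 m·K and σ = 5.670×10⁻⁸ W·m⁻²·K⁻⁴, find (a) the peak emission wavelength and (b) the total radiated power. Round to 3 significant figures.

λ_max ≈ 2.10 μm; P ≈ 90.6 W

(a) λ_max = b/T = 2.898×10⁻³/1378 = 2.103×10⁻⁶ m = 2.10 μm.
Area A = 4.43 cm² = 4.43×10⁻⁴ m².
(b) P = σAT⁴ = 5.670×10⁻⁸×4.43×10⁻⁴×(1378)⁴ = 90.6 W.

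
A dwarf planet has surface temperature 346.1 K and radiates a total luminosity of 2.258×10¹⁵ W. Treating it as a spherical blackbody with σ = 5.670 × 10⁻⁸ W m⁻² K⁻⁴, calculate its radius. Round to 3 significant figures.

L = 4πR²σT⁴ ⇒ R = √(L/(4πσT⁴)).
σT⁴ = 813.560 W/m², so R = √(2.258×10¹⁵/(4π×813.560)) = 4.70×10⁵ m.

R ≈ 4.70×10⁵ m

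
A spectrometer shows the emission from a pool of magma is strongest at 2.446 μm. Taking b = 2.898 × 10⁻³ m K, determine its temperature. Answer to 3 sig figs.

Wien's law gives T = b/λ_max = (2.898×10⁻³ m·K)/(2.446×10⁻⁶ m) = 1.18×10³ K.

T ≈ 1.18×10³ K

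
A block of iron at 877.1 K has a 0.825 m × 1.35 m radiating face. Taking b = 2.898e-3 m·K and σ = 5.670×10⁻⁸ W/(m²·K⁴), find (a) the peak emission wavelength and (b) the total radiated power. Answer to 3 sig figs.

λ_max ≈ 3.30 μm; P ≈ 3.74×10⁴ W

(a) λ_max = b/T = 2.898×10⁻³/877.1 = 3.304×10⁻⁶ m = 3.30 μm.
Area A = 0.825 × 1.35 = 1.11375 m².
(b) P = σAT⁴ = 5.670×10⁻⁸×1.11375×(877.1)⁴ = 3.74×10⁴ W.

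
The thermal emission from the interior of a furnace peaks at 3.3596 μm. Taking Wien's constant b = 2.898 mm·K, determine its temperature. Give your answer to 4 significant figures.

T ≈ 862.6 K

Wien's law gives T = b/λ_max = (2.898×10⁻³ m·K)/(3.3596×10⁻⁶ m) = 862.6 K.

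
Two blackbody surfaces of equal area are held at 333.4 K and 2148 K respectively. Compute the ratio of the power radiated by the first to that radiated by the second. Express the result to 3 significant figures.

P₁/P₂ ≈ 5.80×10⁻⁴

With equal areas, P₁/P₂ = (T₁/T₂)⁴ = (333.4/2148)⁴ = 5.80×10⁻⁴.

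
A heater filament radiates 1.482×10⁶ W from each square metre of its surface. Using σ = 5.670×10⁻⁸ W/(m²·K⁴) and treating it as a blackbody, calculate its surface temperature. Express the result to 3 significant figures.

T ≈ 2.26×10³ K

I = σT⁴, so T = (I/σ)^(1/4) = (1.482×10⁶/(5.670×10⁻⁸))^(1/4) = 2.26×10³ K.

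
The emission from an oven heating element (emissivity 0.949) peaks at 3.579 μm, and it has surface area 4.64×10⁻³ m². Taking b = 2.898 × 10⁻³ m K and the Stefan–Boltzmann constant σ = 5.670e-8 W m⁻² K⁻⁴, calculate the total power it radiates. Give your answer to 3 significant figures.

P ≈ 107 W

Wien's law: T = b/λ_max = 2.898×10⁻³/3.579×10⁻⁶ = 809.723 K.
Area A = 4.64×10⁻³ m².
Then P = εσAT⁴ = 0.949×5.670×10⁻⁸×4.64×10⁻³×(809.723)⁴ = 107 W.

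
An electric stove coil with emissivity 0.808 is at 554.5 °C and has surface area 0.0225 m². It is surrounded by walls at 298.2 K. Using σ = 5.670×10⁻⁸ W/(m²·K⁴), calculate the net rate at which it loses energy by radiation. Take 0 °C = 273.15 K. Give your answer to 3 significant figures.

T = 554.5 °C + 273.15 = 827.65 K.
Area A = 0.0225 m².
Net radiated power P_net = εσA(T⁴ − T₀⁴) = 0.808×5.670×10⁻⁸×0.0225×(827.65⁴ − 298.2⁴).
T⁴ − T₀⁴ = 4.69231×10¹¹ − 7.90734×10⁹ = 4.61324×10¹¹ K⁴, so P_net = 476 W.

Net loss ≈ 476 W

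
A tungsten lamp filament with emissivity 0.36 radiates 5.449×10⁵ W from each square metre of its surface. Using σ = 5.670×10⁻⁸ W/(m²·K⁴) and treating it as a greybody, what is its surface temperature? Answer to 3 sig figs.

I = εσT⁴, so T = (I/εσ)^(1/4) = (5.449×10⁵/(0.36×5.670×10⁻⁸))^(1/4) = 2.27×10³ K.

T ≈ 2.27×10³ K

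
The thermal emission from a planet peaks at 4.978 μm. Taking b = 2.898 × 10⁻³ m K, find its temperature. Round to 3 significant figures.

Wien's law gives T = b/λ_max = (2.898×10⁻³ m·K)/(4.978×10⁻⁶ m) = 582 K.

T ≈ 582 K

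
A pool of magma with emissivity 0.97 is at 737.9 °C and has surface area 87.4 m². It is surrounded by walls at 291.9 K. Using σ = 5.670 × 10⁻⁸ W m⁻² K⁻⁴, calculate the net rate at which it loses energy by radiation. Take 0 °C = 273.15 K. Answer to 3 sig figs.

Net loss ≈ 4.99×10⁶ W

T = 737.9 °C + 273.15 = 1011.05 K.
Area A = 87.4 m².
Net radiated power P_net = εσA(T⁴ − T₀⁴) = 0.97×5.670×10⁻⁸×87.4×(1011.05⁴ − 291.9⁴).
T⁴ − T₀⁴ = 1.04494×10¹² − 7.26000×10⁹ = 1.03768×10¹² K⁴, so P_net = 4.99×10⁶ W.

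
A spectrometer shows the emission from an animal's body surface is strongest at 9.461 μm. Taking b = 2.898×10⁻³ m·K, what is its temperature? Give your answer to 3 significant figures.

Wien's law gives T = b/λ_max = (2.898×10⁻³ m·K)/(9.461×10⁻⁶ m) = 306 K.

T ≈ 306 K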